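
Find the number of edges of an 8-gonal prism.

24

A prism on an n-gon has two n-gon bases and n rectangular sides: V = 2·8 = 16, E = 3·8 = 24, F = 8 + 2 = 10.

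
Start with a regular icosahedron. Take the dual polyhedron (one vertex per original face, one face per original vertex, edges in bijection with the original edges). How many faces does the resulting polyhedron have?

The base solid has V = 12, E = 30, F = 20.
The dual swaps V and F and preserves E: V′ = F = 20, E′ = E = 30, F′ = V = 12.

12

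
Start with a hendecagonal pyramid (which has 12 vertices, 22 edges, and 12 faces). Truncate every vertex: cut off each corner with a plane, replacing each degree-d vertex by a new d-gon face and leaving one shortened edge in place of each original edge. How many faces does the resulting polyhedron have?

24

Truncation replaces each original edge-end by a new vertex, so V′ = 2E = 44.
Each original edge survives, and each old vertex of degree d contributes d new edges; summing degrees gives Σd = 2E, so E′ = E + 2E = 3E = 66.
Each original face survives and each original vertex becomes one new face: F′ = F + V = 24.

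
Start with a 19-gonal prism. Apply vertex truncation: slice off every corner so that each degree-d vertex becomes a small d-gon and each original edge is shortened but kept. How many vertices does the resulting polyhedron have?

114

The base solid has V = 38, E = 57, F = 21.
Truncation replaces each original edge-end by a new vertex, so V′ = 2E = 114.
Each original edge survives, and each old vertex of degree d contributes d new edges; summing degrees gives Σd = 2E, so E′ = E + 2E = 3E = 171.
Each original face survives and each original vertex becomes one new face: F′ = F + V = 59.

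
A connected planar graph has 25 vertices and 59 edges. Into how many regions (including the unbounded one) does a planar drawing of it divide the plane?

36

Euler's formula for a connected plane graph: V − E + F = 2, so F = 2 − 25 + 59 = 36.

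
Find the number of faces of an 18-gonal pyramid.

A pyramid on an n-gon base has one n-gon and n triangles: V = 18 + 1 = 19, E = 2·18 = 36, F = 18 + 1 = 19.

19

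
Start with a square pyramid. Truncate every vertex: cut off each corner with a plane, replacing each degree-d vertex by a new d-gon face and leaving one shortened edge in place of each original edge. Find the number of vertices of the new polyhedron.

The base solid has V = 5, E = 8, F = 5.
Truncation replaces each original edge-end by a new vertex, so V′ = 2E = 16.
Each original edge survives, and each old vertex of degree d contributes d new edges; summing degrees gives Σd = 2E, so E′ = E + 2E = 3E = 24.
Each original face survives and each original vertex becomes one new face: F′ = F + V = 10.

16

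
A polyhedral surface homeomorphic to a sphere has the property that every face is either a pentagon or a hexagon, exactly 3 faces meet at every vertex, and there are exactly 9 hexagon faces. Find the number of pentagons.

Let x be the number of pentagons; then F = 9 + x.
Edge–face incidences: 2E = 6·9 + 5·x = 54 + 5x.
Every vertex has degree 3, so 3V = 2E.
Euler: V − E + F = 2 ⇒ (2E)/3 − E + (9 + x) = 2.
Multiply by 6: 2·(2E) − 3·(2E) + 6·(9 + x) = 12, i.e. 54 + 6x − (54 + 5x) = 12.
Collecting terms: x = 12.
Then 2E = 54 + 5·12 = 114, so E = 57, V = 2E/3 = 38, F = 9 + 12 = 21.

12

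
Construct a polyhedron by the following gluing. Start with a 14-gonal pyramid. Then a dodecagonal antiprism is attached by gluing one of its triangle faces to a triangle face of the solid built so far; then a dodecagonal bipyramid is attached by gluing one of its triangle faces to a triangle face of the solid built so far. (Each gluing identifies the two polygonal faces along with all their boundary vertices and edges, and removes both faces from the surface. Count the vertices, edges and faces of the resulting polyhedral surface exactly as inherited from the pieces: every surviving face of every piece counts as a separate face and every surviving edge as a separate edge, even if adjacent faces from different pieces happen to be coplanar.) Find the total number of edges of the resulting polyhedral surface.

106

A 14-gonal pyramid: V=15, E=28, F=15.
Attach a dodecagonal antiprism (V=24, E=48, F=26) along a 3-gon: merge 3 vertices and 3 edges, delete both glued faces → V=36, E=73, F=39.
Attach a dodecagonal bipyramid (V=14, E=36, F=24) along a 3-gon: merge 3 vertices and 3 edges, delete both glued faces → V=47, E=106, F=61.
Check: V − E + F = 47 − 106 + 61 = 2.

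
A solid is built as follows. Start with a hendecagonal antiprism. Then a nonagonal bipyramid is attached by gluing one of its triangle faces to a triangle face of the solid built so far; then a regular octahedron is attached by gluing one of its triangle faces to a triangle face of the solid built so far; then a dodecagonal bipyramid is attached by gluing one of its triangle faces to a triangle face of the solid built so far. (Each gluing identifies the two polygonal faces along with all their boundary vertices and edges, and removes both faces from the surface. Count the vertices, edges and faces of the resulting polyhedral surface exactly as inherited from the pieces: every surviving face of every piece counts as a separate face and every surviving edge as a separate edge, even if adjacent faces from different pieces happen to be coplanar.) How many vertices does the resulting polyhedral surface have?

44

A hendecagonal antiprism: V=22, E=44, F=24.
Attach a nonagonal bipyramid (V=11, E=27, F=18) along a 3-gon: merge 3 vertices and 3 edges, delete both glued faces → V=30, E=68, F=40.
Attach a regular octahedron (V=6, E=12, F=8) along a 3-gon: merge 3 vertices and 3 edges, delete both glued faces → V=33, E=77, F=46.
Attach a dodecagonal bipyramid (V=14, E=36, F=24) along a 3-gon: merge 3 vertices and 3 edges, delete both glued faces → V=44, E=110, F=68.
Check: V − E + F = 44 − 110 + 68 = 2.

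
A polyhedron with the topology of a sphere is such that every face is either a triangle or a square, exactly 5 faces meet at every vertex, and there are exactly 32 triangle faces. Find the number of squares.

6

Let x be the number of squares; then F = 32 + x.
Edge–face incidences: 2E = 3·32 + 4·x = 96 + 4x.
Every vertex has degree 5, so 5V = 2E.
Euler: V − E + F = 2 ⇒ (2E)/5 − E + (32 + x) = 2.
Multiply by 10: 2·(2E) − 5·(2E) + 10·(32 + x) = 20, i.e. 320 + 10x − 3·(96 + 4x) = 20.
Collecting terms: −2x + 32 = 20, so −2x = −12, so x = 6.
Then 2E = 96 + 4·6 = 120, so E = 60, V = 2E/5 = 24, F = 32 + 6 = 38.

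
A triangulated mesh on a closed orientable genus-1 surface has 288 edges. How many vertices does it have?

96

χ = 2 − 2·1 = 0, and every face is a triangle so 3F = 2E.
F = 2E/3 = 192. Then V = 0 + E − F = 0 + 288 − 192 = 96.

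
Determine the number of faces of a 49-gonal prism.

51

A prism on an n-gon has two n-gon bases and n rectangular sides: V = 2·49 = 98, E = 3·49 = 147, F = 49 + 2 = 51.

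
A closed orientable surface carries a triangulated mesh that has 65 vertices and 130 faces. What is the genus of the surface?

Every face is a triangle, so 2E = 3·130 = 390, giving E = 195.
χ = V − E + F = 65 − 195 + 130 = 0.
For a closed orientable surface χ = 2 − 2g, so g = (2 − (0))/2 = 1.

1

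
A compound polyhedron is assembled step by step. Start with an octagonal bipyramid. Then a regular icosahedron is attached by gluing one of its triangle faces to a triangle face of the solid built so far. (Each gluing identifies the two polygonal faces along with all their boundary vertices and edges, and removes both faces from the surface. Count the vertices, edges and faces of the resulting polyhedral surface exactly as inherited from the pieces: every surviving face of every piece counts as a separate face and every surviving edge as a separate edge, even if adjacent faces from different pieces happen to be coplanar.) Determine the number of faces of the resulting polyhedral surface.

34

An octagonal bipyramid: V=10, E=24, F=16.
Attach a regular icosahedron (V=12, E=30, F=20) along a 3-gon: merge 3 vertices and 3 edges, delete both glued faces → V=19, E=51, F=34.
Check: V − E + F = 19 − 51 + 34 = 2.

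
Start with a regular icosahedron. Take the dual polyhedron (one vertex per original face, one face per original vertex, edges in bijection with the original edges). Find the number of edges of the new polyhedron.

30

The base solid has V = 12, E = 30, F = 20.
The dual swaps V and F and preserves E: V′ = F = 20, E′ = E = 30, F′ = V = 12.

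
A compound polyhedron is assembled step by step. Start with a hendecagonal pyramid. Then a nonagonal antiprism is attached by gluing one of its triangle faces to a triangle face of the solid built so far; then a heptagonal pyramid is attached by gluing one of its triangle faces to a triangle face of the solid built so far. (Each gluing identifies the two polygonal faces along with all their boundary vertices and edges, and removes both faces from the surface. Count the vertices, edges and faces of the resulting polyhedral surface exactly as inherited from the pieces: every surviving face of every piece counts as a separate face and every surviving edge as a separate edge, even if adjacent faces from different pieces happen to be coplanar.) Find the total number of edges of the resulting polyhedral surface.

66

A hendecagonal pyramid: V=12, E=22, F=12.
Attach a nonagonal antiprism (V=18, E=36, F=20) along a 3-gon: merge 3 vertices and 3 edges, delete both glued faces → V=27, E=55, F=30.
Attach a heptagonal pyramid (V=8, E=14, F=8) along a 3-gon: merge 3 vertices and 3 edges, delete both glued faces → V=32, E=66, F=36.
Check: V − E + F = 32 − 66 + 36 = 2.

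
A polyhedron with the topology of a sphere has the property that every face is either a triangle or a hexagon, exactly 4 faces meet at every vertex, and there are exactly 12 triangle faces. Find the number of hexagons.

Let x be the number of hexagons; then F = 12 + x.
Edge–face incidences: 2E = 3·12 + 6·x = 36 + 6x.
Every vertex has degree 4, so 4V = 2E.
Euler: V − E + F = 2 ⇒ (2E)/4 − E + (12 + x) = 2.
Multiply by 8: 2·(2E) − 4·(2E) + 8·(12 + x) = 16, i.e. 96 + 8x − 2·(36 + 6x) = 16.
Collecting terms: −4x + 24 = 16, so −4x = −8, so x = 2.
Then 2E = 36 + 6·2 = 48, so E = 24, V = 2E/4 = 12, F = 12 + 2 = 14.

2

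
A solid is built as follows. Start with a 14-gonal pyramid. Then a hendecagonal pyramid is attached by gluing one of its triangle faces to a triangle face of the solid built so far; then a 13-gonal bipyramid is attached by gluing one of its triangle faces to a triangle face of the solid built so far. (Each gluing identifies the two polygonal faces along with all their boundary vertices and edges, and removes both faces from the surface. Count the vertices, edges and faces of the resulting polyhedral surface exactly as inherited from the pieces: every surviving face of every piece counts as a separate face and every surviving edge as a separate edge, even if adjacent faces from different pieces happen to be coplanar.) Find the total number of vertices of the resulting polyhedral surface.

36

A 14-gonal pyramid: V=15, E=28, F=15.
Attach a hendecagonal pyramid (V=12, E=22, F=12) along a 3-gon: merge 3 vertices and 3 edges, delete both glued faces → V=24, E=47, F=25.
Attach a 13-gonal bipyramid (V=15, E=39, F=26) along a 3-gon: merge 3 vertices and 3 edges, delete both glued faces → V=36, E=83, F=49.
Check: V − E + F = 36 − 83 + 49 = 2.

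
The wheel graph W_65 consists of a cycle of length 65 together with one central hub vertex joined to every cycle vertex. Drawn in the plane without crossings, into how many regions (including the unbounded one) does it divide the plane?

66

W_65 has V = 65 + 1 = 66 vertices and E = 2·65 = 130 edges.
By Euler's formula F = 2 − V + E = 2 − 66 + 130 = 66.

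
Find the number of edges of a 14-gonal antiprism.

56

An antiprism on an n-gon has two n-gon caps and 2n triangles: V = 2·14 = 28, E = 4·14 = 56, F = 2·14 + 2 = 30.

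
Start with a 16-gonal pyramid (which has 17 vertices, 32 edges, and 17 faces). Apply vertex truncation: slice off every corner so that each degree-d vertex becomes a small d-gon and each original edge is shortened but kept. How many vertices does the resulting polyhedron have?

Truncation replaces each original edge-end by a new vertex, so V′ = 2E = 64.
Each original edge survives, and each old vertex of degree d contributes d new edges; summing degrees gives Σd = 2E, so E′ = E + 2E = 3E = 96.
Each original face survives and each original vertex becomes one new face: F′ = F + V = 34.

64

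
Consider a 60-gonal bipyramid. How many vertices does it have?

A bipyramid over an n-gon has 2n triangular faces and n + 2 vertices: V = 60 + 2 = 62, E = 3·60 = 180, F = 2·60 = 120.
Check: V − E + F = 62 − 180 + 120 = 2.

62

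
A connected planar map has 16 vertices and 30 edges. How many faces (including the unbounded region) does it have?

16

Euler's formula for a connected plane graph: V − E + F = 2, so F = 2 − 16 + 30 = 16.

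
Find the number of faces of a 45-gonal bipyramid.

90

A bipyramid over an n-gon has 2n triangular faces and n + 2 vertices: V = 45 + 2 = 47, E = 3·45 = 135, F = 2·45 = 90.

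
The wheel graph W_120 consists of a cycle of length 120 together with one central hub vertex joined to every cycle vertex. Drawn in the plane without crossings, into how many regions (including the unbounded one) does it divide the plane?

121

W_120 has V = 120 + 1 = 121 vertices and E = 2·120 = 240 edges.
By Euler's formula F = 2 − V + E = 2 − 121 + 240 = 121.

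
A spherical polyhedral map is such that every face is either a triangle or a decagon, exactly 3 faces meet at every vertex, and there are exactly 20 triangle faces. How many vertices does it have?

60

Let x be the number of decagons; then F = 20 + x.
Edge–face incidences: 2E = 3·20 + 10·x = 60 + 10x.
Every vertex has degree 3, so 3V = 2E.
Euler: V − E + F = 2 ⇒ (2E)/3 − E + (20 + x) = 2.
Multiply by 6: 2·(2E) − 3·(2E) + 6·(20 + x) = 12, i.e. 120 + 6x − (60 + 10x) = 12.
Collecting terms: −4x + 60 = 12, so −4x = −48, so x = 12.
Then 2E = 60 + 10·12 = 180, so E = 90, V = 2E/3 = 60, F = 20 + 12 = 32.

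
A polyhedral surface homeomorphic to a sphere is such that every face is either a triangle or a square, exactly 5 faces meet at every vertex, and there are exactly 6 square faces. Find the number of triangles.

Let x be the number of triangles; then F = 6 + x.
Edge–face incidences: 2E = 4·6 + 3·x = 24 + 3x.
Every vertex has degree 5, so 5V = 2E.
Euler: V − E + F = 2 ⇒ (2E)/5 − E + (6 + x) = 2.
Multiply by 10: 2·(2E) − 5·(2E) + 10·(6 + x) = 20, i.e. 60 + 10x − 3·(24 + 3x) = 20.
Collecting terms: x − 12 = 20, so x = 32.
Then 2E = 24 + 3·32 = 120, so E = 60, V = 2E/5 = 24, F = 6 + 32 = 38.

32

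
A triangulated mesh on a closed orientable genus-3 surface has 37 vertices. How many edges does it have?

123

χ = 2 − 2·3 = -4, and every face is a triangle so 3F = 2E.
V − E + F = -4 with E = 3F/2 gives 37 − (3/2 − 1)·F = -4, so F = 82 and E = 123.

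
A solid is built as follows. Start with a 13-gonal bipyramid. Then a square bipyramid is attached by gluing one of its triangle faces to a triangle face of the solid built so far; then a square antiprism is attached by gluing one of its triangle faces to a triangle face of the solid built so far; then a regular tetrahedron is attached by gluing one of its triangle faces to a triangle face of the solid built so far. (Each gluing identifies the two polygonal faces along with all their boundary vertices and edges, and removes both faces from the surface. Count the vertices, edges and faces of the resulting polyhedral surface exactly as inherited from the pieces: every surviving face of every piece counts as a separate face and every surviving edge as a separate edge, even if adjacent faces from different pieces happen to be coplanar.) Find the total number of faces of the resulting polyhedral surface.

A 13-gonal bipyramid: V=15, E=39, F=26.
Attach a square bipyramid (V=6, E=12, F=8) along a 3-gon: merge 3 vertices and 3 edges, delete both glued faces → V=18, E=48, F=32.
Attach a square antiprism (V=8, E=16, F=10) along a 3-gon: merge 3 vertices and 3 edges, delete both glued faces → V=23, E=61, F=40.
Attach a regular tetrahedron (V=4, E=6, F=4) along a 3-gon: merge 3 vertices and 3 edges, delete both glued faces → V=24, E=64, F=42.
Check: V − E + F = 24 − 64 + 42 = 2.

42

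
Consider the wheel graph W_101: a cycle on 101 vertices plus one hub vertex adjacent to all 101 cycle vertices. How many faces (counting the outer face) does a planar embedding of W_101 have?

W_101 has V = 101 + 1 = 102 vertices and E = 2·101 = 202 edges.
By Euler's formula F = 2 − V + E = 2 − 102 + 202 = 102.

102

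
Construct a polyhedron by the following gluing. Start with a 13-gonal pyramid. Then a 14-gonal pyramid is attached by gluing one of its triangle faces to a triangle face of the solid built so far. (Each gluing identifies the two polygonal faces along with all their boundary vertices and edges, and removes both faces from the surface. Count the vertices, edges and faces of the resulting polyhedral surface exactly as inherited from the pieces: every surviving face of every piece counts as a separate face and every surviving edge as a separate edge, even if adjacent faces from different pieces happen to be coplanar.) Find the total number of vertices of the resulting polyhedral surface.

26

A 13-gonal pyramid: V=14, E=26, F=14.
Attach a 14-gonal pyramid (V=15, E=28, F=15) along a 3-gon: merge 3 vertices and 3 edges, delete both glued faces → V=26, E=51, F=27.
Check: V − E + F = 26 − 51 + 27 = 2.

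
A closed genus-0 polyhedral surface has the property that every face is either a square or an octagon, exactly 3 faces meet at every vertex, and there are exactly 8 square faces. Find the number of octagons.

Let x be the number of octagons; then F = 8 + x.
Edge–face incidences: 2E = 4·8 + 8·x = 32 + 8x.
Every vertex has degree 3, so 3V = 2E.
Euler: V − E + F = 2 ⇒ (2E)/3 − E + (8 + x) = 2.
Multiply by 6: 2·(2E) − 3·(2E) + 6·(8 + x) = 12, i.e. 48 + 6x − (32 + 8x) = 12.
Collecting terms: −2x + 16 = 12, so −2x = −4, so x = 2.
Then 2E = 32 + 8·2 = 48, so E = 24, V = 2E/3 = 16, F = 8 + 2 = 10.

2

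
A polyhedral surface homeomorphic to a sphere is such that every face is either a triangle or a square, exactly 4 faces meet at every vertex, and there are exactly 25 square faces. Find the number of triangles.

8

Let x be the number of triangles; then F = 25 + x.
Edge–face incidences: 2E = 4·25 + 3·x = 100 + 3x.
Every vertex has degree 4, so 4V = 2E.
Euler: V − E + F = 2 ⇒ (2E)/4 − E + (25 + x) = 2.
Multiply by 8: 2·(2E) − 4·(2E) + 8·(25 + x) = 16, i.e. 200 + 8x − 2·(100 + 3x) = 16.
Collecting terms: 2x = 16, so x = 8.
Then 2E = 100 + 3·8 = 124, so E = 62, V = 2E/4 = 31, F = 25 + 8 = 33.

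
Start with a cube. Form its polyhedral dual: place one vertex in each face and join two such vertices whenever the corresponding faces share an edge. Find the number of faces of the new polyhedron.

The base solid has V = 8, E = 12, F = 6.
The dual swaps V and F and preserves E: V′ = F = 6, E′ = E = 12, F′ = V = 8.

8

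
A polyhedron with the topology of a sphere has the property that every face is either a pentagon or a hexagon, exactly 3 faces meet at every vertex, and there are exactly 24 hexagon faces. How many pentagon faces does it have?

12

Let x be the number of pentagons; then F = 24 + x.
Edge–face incidences: 2E = 6·24 + 5·x = 144 + 5x.
Every vertex has degree 3, so 3V = 2E.
Euler: V − E + F = 2 ⇒ (2E)/3 − E + (24 + x) = 2.
Multiply by 6: 2·(2E) − 3·(2E) + 6·(24 + x) = 12, i.e. 144 + 6x − (144 + 5x) = 12.
Collecting terms: x = 12.
Then 2E = 144 + 5·12 = 204, so E = 102, V = 2E/3 = 68, F = 24 + 12 = 36.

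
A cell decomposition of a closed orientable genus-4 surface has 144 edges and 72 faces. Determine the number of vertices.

66

For a closed orientable surface of genus 4, χ = 2 − 2·4 = -6.
V = -6 + E − F = -6 + 144 − 72 = 66.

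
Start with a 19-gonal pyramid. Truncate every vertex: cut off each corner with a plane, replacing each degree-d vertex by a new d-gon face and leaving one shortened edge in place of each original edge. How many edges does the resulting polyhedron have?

114

The base solid has V = 20, E = 38, F = 20.
Truncation replaces each original edge-end by a new vertex, so V′ = 2E = 76.
Each original edge survives, and each old vertex of degree d contributes d new edges; summing degrees gives Σd = 2E, so E′ = E + 2E = 3E = 114.
Each original face survives and each original vertex becomes one new face: F′ = F + V = 40.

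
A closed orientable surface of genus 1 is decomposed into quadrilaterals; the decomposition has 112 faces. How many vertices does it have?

χ = 2 − 2·1 = 0, and every face is a square so 4F = 2E.
E = 4·112/2 = 224. Then V = 0 + E − F = 0 + 224 − 112 = 112.

112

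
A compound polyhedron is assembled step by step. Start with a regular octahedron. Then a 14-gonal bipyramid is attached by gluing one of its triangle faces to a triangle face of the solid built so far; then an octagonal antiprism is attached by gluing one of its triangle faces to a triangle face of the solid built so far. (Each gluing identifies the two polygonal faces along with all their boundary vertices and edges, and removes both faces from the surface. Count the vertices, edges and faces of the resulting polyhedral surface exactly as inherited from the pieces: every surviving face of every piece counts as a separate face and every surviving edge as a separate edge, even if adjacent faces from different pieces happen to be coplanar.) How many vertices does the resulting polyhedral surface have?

32

A regular octahedron: V=6, E=12, F=8.
Attach a 14-gonal bipyramid (V=16, E=42, F=28) along a 3-gon: merge 3 vertices and 3 edges, delete both glued faces → V=19, E=51, F=34.
Attach an octagonal antiprism (V=16, E=32, F=18) along a 3-gon: merge 3 vertices and 3 edges, delete both glued faces → V=32, E=80, F=50.
Check: V − E + F = 32 − 80 + 50 = 2.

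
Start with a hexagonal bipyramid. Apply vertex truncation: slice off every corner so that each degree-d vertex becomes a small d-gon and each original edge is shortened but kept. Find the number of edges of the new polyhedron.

The base solid has V = 8, E = 18, F = 12.
Truncation replaces each original edge-end by a new vertex, so V′ = 2E = 36.
Each original edge survives, and each old vertex of degree d contributes d new edges; summing degrees gives Σd = 2E, so E′ = E + 2E = 3E = 54.
Each original face survives and each original vertex becomes one new face: F′ = F + V = 20.

54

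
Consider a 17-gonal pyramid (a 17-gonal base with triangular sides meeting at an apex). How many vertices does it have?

18

A pyramid on an n-gon base has one n-gon and n triangles: V = 17 + 1 = 18, E = 2·17 = 34, F = 17 + 1 = 18.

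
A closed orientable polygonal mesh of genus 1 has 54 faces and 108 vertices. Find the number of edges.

For a closed orientable surface of genus 1, χ = 2 − 2·1 = 0.
E = V + F − (0) = 108 + 54 − (0) = 162.

162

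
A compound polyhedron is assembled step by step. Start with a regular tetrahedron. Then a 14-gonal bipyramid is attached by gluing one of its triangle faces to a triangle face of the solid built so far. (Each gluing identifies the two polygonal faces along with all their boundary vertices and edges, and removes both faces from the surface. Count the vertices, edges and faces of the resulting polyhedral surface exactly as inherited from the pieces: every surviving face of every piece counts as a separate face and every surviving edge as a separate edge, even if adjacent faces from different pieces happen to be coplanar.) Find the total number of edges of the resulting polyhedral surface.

45

A regular tetrahedron: V=4, E=6, F=4.
Attach a 14-gonal bipyramid (V=16, E=42, F=28) along a 3-gon: merge 3 vertices and 3 edges, delete both glued faces → V=17, E=45, F=30.
Check: V − E + F = 17 − 45 + 30 = 2.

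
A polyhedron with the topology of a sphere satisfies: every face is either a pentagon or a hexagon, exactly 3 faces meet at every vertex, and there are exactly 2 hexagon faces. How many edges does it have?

36

Let x be the number of pentagons; then F = 2 + x.
Edge–face incidences: 2E = 6·2 + 5·x = 12 + 5x.
Every vertex has degree 3, so 3V = 2E.
Euler: V − E + F = 2 ⇒ (2E)/3 − E + (2 + x) = 2.
Multiply by 6: 2·(2E) − 3·(2E) + 6·(2 + x) = 12, i.e. 12 + 6x − (12 + 5x) = 12.
Collecting terms: x = 12.
Then 2E = 12 + 5·12 = 72, so E = 36, V = 2E/3 = 24, F = 2 + 12 = 14.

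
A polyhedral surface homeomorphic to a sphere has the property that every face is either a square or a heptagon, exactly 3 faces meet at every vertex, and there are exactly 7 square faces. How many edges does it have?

Let x be the number of heptagons; then F = 7 + x.
Edge–face incidences: 2E = 4·7 + 7·x = 28 + 7x.
Every vertex has degree 3, so 3V = 2E.
Euler: V − E + F = 2 ⇒ (2E)/3 − E + (7 + x) = 2.
Multiply by 6: 2·(2E) − 3·(2E) + 6·(7 + x) = 12, i.e. 42 + 6x − (28 + 7x) = 12.
Collecting terms: −x + 14 = 12, so −x = −2, so x = 2.
Then 2E = 28 + 7·2 = 42, so E = 21, V = 2E/3 = 14, F = 7 + 2 = 9.

21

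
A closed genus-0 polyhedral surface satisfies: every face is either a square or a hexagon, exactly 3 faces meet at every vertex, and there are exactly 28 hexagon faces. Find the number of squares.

Let x be the number of squares; then F = 28 + x.
Edge–face incidences: 2E = 6·28 + 4·x = 168 + 4x.
Every vertex has degree 3, so 3V = 2E.
Euler: V − E + F = 2 ⇒ (2E)/3 − E + (28 + x) = 2.
Multiply by 6: 2·(2E) − 3·(2E) + 6·(28 + x) = 12, i.e. 168 + 6x − (168 + 4x) = 12.
Collecting terms: 2x = 12, so x = 6.
Then 2E = 168 + 4·6 = 192, so E = 96, V = 2E/3 = 64, F = 28 + 6 = 34.

6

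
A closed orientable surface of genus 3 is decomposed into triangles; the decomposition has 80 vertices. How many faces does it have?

168

χ = 2 − 2·3 = -4, and every face is a triangle so 3F = 2E.
V − E + F = -4 with E = 3F/2 gives 80 − (3/2 − 1)·F = -4, so F = 168 and E = 252.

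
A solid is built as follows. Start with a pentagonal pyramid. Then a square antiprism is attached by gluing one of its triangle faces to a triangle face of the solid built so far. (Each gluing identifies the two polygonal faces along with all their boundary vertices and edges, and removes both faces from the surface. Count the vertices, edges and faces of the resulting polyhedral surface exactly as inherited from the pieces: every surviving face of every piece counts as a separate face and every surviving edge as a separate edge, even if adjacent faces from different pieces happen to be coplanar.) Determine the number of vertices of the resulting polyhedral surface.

11

A pentagonal pyramid: V=6, E=10, F=6.
Attach a square antiprism (V=8, E=16, F=10) along a 3-gon: merge 3 vertices and 3 edges, delete both glued faces → V=11, E=23, F=14.
Check: V − E + F = 11 − 23 + 14 = 2.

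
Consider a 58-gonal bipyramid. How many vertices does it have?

60

A bipyramid over an n-gon has 2n triangular faces and n + 2 vertices: V = 58 + 2 = 60, E = 3·58 = 174, F = 2·58 = 116.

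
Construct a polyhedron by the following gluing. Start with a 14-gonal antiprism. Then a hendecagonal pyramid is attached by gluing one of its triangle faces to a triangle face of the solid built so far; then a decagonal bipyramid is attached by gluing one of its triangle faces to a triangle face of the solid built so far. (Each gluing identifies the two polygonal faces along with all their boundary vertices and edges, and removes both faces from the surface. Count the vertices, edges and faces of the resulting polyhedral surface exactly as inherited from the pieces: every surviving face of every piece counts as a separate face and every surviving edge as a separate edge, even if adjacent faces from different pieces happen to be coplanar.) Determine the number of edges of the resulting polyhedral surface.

102

A 14-gonal antiprism: V=28, E=56, F=30.
Attach a hendecagonal pyramid (V=12, E=22, F=12) along a 3-gon: merge 3 vertices and 3 edges, delete both glued faces → V=37, E=75, F=40.
Attach a decagonal bipyramid (V=12, E=30, F=20) along a 3-gon: merge 3 vertices and 3 edges, delete both glued faces → V=46, E=102, F=58.
Check: V − E + F = 46 − 102 + 58 = 2.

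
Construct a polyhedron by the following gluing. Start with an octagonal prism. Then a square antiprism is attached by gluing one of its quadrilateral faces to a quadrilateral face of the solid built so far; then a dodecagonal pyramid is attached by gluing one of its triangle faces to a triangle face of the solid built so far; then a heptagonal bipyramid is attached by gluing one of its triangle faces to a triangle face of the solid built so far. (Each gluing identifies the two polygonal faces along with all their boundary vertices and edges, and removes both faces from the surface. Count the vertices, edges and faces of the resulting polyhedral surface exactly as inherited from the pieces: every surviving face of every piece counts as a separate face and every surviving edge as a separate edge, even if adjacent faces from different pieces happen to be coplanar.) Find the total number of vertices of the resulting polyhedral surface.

An octagonal prism: V=16, E=24, F=10.
Attach a square antiprism (V=8, E=16, F=10) along a 4-gon: merge 4 vertices and 4 edges, delete both glued faces → V=20, E=36, F=18.
Attach a dodecagonal pyramid (V=13, E=24, F=13) along a 3-gon: merge 3 vertices and 3 edges, delete both glued faces → V=30, E=57, F=29.
Attach a heptagonal bipyramid (V=9, E=21, F=14) along a 3-gon: merge 3 vertices and 3 edges, delete both glued faces → V=36, E=75, F=41.
Check: V − E + F = 36 − 75 + 41 = 2.

36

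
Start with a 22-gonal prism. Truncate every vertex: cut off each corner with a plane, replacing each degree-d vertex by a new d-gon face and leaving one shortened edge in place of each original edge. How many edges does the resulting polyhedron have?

198

The base solid has V = 44, E = 66, F = 24.
Truncation replaces each original edge-end by a new vertex, so V′ = 2E = 132.
Each original edge survives, and each old vertex of degree d contributes d new edges; summing degrees gives Σd = 2E, so E′ = E + 2E = 3E = 198.
Each original face survives and each original vertex becomes one new face: F′ = F + V = 68.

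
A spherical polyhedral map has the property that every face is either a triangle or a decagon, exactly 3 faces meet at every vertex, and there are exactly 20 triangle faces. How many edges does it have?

90

Let x be the number of decagons; then F = 20 + x.
Edge–face incidences: 2E = 3·20 + 10·x = 60 + 10x.
Every vertex has degree 3, so 3V = 2E.
Euler: V − E + F = 2 ⇒ (2E)/3 − E + (20 + x) = 2.
Multiply by 6: 2·(2E) − 3·(2E) + 6·(20 + x) = 12, i.e. 120 + 6x − (60 + 10x) = 12.
Collecting terms: −4x + 60 = 12, so −4x = −48, so x = 12.
Then 2E = 60 + 10·12 = 180, so E = 90, V = 2E/3 = 60, F = 20 + 12 = 32.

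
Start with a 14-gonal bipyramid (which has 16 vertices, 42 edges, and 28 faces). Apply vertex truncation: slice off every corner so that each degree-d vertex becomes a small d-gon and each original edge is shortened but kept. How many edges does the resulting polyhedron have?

126

Truncation replaces each original edge-end by a new vertex, so V′ = 2E = 84.
Each original edge survives, and each old vertex of degree d contributes d new edges; summing degrees gives Σd = 2E, so E′ = E + 2E = 3E = 126.
Each original face survives and each original vertex becomes one new face: F′ = F + V = 44.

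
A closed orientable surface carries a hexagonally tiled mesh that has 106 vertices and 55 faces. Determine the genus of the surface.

Every face is a hexagon, so 2E = 6·55 = 330, giving E = 165.
χ = V − E + F = 106 − 165 + 55 = -4.
For a closed orientable surface χ = 2 − 2g, so g = (2 − (-4))/2 = 3.

3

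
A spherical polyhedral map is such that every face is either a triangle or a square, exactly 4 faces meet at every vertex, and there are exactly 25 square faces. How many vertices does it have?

Let x be the number of triangles; then F = 25 + x.
Edge–face incidences: 2E = 4·25 + 3·x = 100 + 3x.
Every vertex has degree 4, so 4V = 2E.
Euler: V − E + F = 2 ⇒ (2E)/4 − E + (25 + x) = 2.
Multiply by 8: 2·(2E) − 4·(2E) + 8·(25 + x) = 16, i.e. 200 + 8x − 2·(100 + 3x) = 16.
Collecting terms: 2x = 16, so x = 8.
Then 2E = 100 + 3·8 = 124, so E = 62, V = 2E/4 = 31, F = 25 + 8 = 33.

31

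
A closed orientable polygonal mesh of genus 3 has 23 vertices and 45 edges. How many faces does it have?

18

For a closed orientable surface of genus 3, χ = 2 − 2·3 = -4.
F = -4 − V + E = -4 − 23 + 45 = 18.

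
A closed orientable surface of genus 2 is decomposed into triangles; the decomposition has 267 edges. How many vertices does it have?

χ = 2 − 2·2 = -2, and every face is a triangle so 3F = 2E.
F = 2E/3 = 178. Then V = -2 + E − F = -2 + 267 − 178 = 87.

87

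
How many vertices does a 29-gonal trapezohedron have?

60

The n-trapezohedron (dual of the n-antiprism) has V = 2·29 + 2 = 60, E = 4·29 = 116, F = 2·29 = 58.
Check: V − E + F = 60 − 116 + 58 = 2.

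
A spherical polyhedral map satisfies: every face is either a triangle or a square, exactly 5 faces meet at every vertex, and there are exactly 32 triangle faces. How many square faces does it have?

6

Let x be the number of squares; then F = 32 + x.
Edge–face incidences: 2E = 3·32 + 4·x = 96 + 4x.
Every vertex has degree 5, so 5V = 2E.
Euler: V − E + F = 2 ⇒ (2E)/5 − E + (32 + x) = 2.
Multiply by 10: 2·(2E) − 5·(2E) + 10·(32 + x) = 20, i.e. 320 + 10x − 3·(96 + 4x) = 20.
Collecting terms: −2x + 32 = 20, so −2x = −12, so x = 6.
Then 2E = 96 + 4·6 = 120, so E = 60, V = 2E/5 = 24, F = 32 + 6 = 38.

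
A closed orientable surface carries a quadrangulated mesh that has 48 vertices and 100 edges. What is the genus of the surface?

Every face is a square and each edge borders two faces, so 4F = 2·100, giving F = 50.
χ = V − E + F = 48 − 100 + 50 = -2.
For a closed orientable surface χ = 2 − 2g, so g = (2 − (-2))/2 = 2.

2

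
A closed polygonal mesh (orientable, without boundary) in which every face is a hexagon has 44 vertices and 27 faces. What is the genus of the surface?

Every face is a hexagon, so 2E = 6·27 = 162, giving E = 81.
χ = V − E + F = 44 − 81 + 27 = -10.
For a closed orientable surface χ = 2 − 2g, so g = (2 − (-10))/2 = 6.

6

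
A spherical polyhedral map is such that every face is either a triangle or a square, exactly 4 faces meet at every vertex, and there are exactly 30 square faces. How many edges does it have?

Let x be the number of triangles; then F = 30 + x.
Edge–face incidences: 2E = 4·30 + 3·x = 120 + 3x.
Every vertex has degree 4, so 4V = 2E.
Euler: V − E + F = 2 ⇒ (2E)/4 − E + (30 + x) = 2.
Multiply by 8: 2·(2E) − 4·(2E) + 8·(30 + x) = 16, i.e. 240 + 8x − 2·(120 + 3x) = 16.
Collecting terms: 2x = 16, so x = 8.
Then 2E = 120 + 3·8 = 144, so E = 72, V = 2E/4 = 36, F = 30 + 8 = 38.

72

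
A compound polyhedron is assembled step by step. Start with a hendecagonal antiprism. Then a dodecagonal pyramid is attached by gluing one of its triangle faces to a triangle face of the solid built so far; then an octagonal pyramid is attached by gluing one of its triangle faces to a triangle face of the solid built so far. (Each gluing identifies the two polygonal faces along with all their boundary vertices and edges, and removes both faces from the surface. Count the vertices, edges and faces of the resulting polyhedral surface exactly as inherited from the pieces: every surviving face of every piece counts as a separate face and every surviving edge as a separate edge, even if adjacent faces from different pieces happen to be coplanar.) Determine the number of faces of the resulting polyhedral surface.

42

A hendecagonal antiprism: V=22, E=44, F=24.
Attach a dodecagonal pyramid (V=13, E=24, F=13) along a 3-gon: merge 3 vertices and 3 edges, delete both glued faces → V=32, E=65, F=35.
Attach an octagonal pyramid (V=9, E=16, F=9) along a 3-gon: merge 3 vertices and 3 edges, delete both glued faces → V=38, E=78, F=42.
Check: V − E + F = 38 − 78 + 42 = 2.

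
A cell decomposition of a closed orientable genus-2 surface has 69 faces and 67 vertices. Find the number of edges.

For a closed orientable surface of genus 2, χ = 2 − 2·2 = -2.
E = V + F − (-2) = 67 + 69 − (-2) = 138.

138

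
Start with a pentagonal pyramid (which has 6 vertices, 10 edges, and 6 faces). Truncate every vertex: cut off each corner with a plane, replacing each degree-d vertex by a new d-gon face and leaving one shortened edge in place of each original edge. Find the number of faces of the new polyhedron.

12

Truncation replaces each original edge-end by a new vertex, so V′ = 2E = 20.
Each original edge survives, and each old vertex of degree d contributes d new edges; summing degrees gives Σd = 2E, so E′ = E + 2E = 3E = 30.
Each original face survives and each original vertex becomes one new face: F′ = F + V = 12.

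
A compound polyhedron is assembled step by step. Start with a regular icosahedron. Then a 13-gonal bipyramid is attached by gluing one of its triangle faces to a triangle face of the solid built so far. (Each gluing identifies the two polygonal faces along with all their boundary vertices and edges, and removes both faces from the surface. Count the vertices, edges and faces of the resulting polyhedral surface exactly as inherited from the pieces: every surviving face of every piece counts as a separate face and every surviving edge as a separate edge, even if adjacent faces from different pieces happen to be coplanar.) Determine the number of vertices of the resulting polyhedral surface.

A regular icosahedron: V=12, E=30, F=20.
Attach a 13-gonal bipyramid (V=15, E=39, F=26) along a 3-gon: merge 3 vertices and 3 edges, delete both glued faces → V=24, E=66, F=44.
Check: V − E + F = 24 − 66 + 44 = 2.

24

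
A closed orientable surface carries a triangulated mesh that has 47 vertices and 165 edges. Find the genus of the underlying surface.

5

Every face is a triangle and each edge borders two faces, so 3F = 2·165, giving F = 110.
χ = V − E + F = 47 − 165 + 110 = -8.
For a closed orientable surface χ = 2 − 2g, so g = (2 − (-8))/2 = 5.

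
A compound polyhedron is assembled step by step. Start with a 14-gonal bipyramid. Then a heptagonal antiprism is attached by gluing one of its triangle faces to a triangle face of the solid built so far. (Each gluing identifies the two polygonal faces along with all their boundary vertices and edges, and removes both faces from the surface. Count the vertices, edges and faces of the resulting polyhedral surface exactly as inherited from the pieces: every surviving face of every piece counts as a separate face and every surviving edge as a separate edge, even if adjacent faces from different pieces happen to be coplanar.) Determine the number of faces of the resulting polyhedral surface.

42

A 14-gonal bipyramid: V=16, E=42, F=28.
Attach a heptagonal antiprism (V=14, E=28, F=16) along a 3-gon: merge 3 vertices and 3 edges, delete both glued faces → V=27, E=67, F=42.
Check: V − E + F = 27 − 67 + 42 = 2.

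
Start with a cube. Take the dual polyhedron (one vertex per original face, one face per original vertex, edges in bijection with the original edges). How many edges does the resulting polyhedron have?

The base solid has V = 8, E = 12, F = 6.
The dual swaps V and F and preserves E: V′ = F = 6, E′ = E = 12, F′ = V = 8.

12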